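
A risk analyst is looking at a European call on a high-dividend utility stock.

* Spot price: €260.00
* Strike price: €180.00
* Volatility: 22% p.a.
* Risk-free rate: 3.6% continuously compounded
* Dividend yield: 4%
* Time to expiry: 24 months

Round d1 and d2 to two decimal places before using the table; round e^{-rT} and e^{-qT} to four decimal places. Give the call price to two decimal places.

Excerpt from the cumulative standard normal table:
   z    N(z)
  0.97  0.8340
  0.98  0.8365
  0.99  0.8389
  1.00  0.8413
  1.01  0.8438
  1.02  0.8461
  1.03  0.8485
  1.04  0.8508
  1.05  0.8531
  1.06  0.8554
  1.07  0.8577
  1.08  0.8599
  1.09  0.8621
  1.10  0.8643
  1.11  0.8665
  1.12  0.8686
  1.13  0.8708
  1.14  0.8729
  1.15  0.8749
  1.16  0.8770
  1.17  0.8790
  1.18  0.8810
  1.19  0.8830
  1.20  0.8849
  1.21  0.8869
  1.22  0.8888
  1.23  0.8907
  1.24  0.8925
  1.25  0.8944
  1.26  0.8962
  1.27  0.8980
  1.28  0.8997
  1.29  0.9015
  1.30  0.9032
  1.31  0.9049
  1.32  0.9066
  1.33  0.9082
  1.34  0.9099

σ√T = 0.22·√2 = 0.3111
ln(S/K) + (r − q + σ²/2)T = ln(260/180) + (0.036 − 0.04 + 0.22²/2)·2 = 0.3677 + 0.0404 = 0.4081
d₁ = 0.4081 / 0.3111 = 1.3118 ⇒ 1.31
d₂ = d₁ − σ√T = 1.3118 − 0.3111 = 1.0006 ⇒ 1.00
exp(−qT) = exp(−0.04·2) = 0.9231;  exp(−rT) = exp(−0.036·2) = 0.9305
C = 260·0.9231·N(1.31) − 180·0.9305·N(1.00) = 260·0.9231·0.9049 − 180·0.9305·0.8413 = 217.1814 − 140.9093 = 76.2721

€76.27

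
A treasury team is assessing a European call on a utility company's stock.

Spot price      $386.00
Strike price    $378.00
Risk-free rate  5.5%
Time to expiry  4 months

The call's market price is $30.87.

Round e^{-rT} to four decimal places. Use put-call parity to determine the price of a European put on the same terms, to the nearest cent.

exp(−rT) = exp(−0.055·0.3333) = 0.9818
Put-call parity: C − P = S − K·e^(−rT) = 386 − 378·0.9818 = 386 − 371.1204 = 14.8796
P = C − (C − P) = 30.87 − (14.8796) = 15.9904

$15.99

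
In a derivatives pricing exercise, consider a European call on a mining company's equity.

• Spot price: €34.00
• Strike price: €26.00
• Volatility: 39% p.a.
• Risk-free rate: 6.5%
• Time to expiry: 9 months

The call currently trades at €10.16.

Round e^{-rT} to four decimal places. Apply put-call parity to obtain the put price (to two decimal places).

€0.92

exp(−rT) = exp(−0.065·0.75) = 0.9524
Put-call parity: C − P = S − K·e^(−rT) = 34 − 26·0.9524 = 34 − 24.7624 = 9.2376
P = C − (C − P) = 10.16 − (9.2376) = 0.9224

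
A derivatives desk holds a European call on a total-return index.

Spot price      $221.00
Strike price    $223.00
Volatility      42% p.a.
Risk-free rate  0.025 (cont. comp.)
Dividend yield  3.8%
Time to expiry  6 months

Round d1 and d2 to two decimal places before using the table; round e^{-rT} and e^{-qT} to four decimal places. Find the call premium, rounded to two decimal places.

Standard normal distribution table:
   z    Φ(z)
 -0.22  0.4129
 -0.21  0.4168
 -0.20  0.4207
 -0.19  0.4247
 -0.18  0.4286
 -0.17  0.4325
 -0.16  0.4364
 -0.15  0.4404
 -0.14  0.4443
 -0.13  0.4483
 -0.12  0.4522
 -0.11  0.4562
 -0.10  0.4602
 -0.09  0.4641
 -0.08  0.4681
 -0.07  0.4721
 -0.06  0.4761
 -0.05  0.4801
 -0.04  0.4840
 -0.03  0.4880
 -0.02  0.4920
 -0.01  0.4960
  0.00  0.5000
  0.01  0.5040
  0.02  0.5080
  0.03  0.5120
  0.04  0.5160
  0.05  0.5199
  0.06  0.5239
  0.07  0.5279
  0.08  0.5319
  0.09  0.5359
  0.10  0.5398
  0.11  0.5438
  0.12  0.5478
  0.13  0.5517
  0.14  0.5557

σ√T = 0.42·√0.5 = 0.2970
d₁ = [ln(221/223) + (0.025 − 0.038 + ½·0.42²)·0.5] / (σ√T) = (-0.0090 + 0.0376) / 0.2970 = 0.0963 ⇒ 0.10
d₂ = 0.0963 − 0.2970 = -0.2007 ⇒ -0.20
e^(−qT) = e^(−0.038·0.5) = 0.9812;  e^(−rT) = e^(−0.025·0.5) = 0.9876
N(d₁) = N(0.10) = 0.5398;  N(d₂) = N(-0.20) = 0.4207
C = 221·0.9812·0.5398 − 223·0.9876·0.4207 = 117.0530 − 92.6528 = 24.4003

$24.40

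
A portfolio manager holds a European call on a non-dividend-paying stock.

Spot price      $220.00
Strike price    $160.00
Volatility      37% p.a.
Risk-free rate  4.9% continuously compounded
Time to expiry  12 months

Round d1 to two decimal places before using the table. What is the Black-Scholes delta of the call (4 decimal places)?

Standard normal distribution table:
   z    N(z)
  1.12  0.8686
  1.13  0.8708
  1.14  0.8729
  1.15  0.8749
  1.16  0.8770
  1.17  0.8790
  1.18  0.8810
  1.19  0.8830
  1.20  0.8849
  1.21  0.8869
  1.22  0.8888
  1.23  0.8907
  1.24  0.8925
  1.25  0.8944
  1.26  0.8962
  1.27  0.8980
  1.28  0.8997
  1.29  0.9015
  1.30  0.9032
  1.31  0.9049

σ√T = 0.37 × 1.0000 = 0.3700
d₁ = [ln(220/160) + (0.049 + 0.37²/2)·1] / 0.3700 = [0.3185 + 0.1174] / 0.3700 = 1.1781 ≈ 1.18
N(d₁) = N(1.18) = 0.8810
Δ_call = N(d₁) = 0.8810

0.8810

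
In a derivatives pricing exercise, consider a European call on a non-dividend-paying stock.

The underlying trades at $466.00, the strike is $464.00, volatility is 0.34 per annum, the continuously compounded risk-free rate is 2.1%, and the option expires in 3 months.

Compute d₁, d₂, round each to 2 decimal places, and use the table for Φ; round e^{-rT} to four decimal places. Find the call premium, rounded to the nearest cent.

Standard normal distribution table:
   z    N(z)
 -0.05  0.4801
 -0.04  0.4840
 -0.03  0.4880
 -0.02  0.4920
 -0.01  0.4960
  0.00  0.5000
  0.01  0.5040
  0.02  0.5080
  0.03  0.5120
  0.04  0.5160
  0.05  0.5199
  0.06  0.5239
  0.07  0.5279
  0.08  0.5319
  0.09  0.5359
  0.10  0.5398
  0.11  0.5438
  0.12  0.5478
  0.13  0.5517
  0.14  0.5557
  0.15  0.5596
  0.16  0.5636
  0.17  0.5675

σ√T = 0.34·√0.25 = 0.1700
d₁ = [ln(466/464) + (0.021 + ½·0.34²)·0.25] / (σ√T) = (0.0043 + 0.0197) / 0.1700 = 0.1412 → 0.14
d₂ = 0.1412 − 0.1700 = -0.0288 → -0.03
exp(−rT) = exp(−0.021·0.25) = 0.9948
N(d₁) = N(0.14) = 0.5557;  N(d₂) = N(-0.03) = 0.4880
C = 466·0.5557 − 464·0.9948·0.4880 = 258.9562 − 225.2546 = 33.7016

$33.70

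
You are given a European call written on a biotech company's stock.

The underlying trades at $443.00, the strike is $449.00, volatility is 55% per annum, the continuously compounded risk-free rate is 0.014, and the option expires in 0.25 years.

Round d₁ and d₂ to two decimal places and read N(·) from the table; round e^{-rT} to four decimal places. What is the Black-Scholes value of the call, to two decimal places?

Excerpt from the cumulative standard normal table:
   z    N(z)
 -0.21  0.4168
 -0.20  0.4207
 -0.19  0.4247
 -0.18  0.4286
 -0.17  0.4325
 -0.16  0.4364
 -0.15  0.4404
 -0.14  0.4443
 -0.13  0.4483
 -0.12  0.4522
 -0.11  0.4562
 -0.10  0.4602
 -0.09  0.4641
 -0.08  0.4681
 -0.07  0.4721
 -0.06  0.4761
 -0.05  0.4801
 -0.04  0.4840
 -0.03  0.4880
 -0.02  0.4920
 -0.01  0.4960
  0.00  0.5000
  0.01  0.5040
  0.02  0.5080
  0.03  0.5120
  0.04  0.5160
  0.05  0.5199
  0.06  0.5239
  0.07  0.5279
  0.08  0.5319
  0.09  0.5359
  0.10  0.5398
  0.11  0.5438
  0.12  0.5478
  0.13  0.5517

$45.62

σ√T = 0.55·√0.25 = 0.2750
d₁ = [ln(443/449) + (0.014 + 0.55²/2)·0.25] / 0.2750 = [-0.0135 + 0.0413] / 0.2750 = 0.1013 → 0.10
d₂ = d₁ − σ√T = 0.1013 − 0.2750 = -0.1737 → -0.17
exp(−rT) = exp(−0.014·0.25) = 0.9965
N(d₁) = N(0.10) = 0.5398;  N(d₂) = N(-0.17) = 0.4325
C = 443·0.5398 − 449·0.9965·0.4325 = 239.1314 − 193.5128 = 45.6186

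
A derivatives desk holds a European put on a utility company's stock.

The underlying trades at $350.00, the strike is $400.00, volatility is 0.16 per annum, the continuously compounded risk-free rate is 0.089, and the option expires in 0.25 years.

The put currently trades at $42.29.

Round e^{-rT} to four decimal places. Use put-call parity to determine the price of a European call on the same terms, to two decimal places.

$1.09

exp(−rT) = exp(−0.089·0.25) = 0.9780
Put-call parity: C − P = S − K·e^(−rT) = 350 − 400·0.9780 = 350 − 391.2000 = -41.2000
C = P + (C − P) = 42.29 + (-41.2000) = 1.0900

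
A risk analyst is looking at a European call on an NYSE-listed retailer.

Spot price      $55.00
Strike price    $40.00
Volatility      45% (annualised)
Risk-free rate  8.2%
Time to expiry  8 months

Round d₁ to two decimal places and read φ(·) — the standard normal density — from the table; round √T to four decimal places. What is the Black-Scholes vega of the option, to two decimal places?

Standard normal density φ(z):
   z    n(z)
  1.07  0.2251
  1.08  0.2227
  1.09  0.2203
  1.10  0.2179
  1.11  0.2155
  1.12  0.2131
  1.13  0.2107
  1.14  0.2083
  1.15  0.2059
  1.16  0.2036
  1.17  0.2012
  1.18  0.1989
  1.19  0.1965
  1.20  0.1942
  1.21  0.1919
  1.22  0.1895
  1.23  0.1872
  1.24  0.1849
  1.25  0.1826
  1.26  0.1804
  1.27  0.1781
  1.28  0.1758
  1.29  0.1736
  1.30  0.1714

8.72

σ√T = 0.45 × 0.8165 = 0.3674
d₁ = [ln(55/40) + (0.082 + 0.45²/2)·0.6667] / 0.3674 = [0.3185 + 0.1222] / 0.3674 = 1.1992 ⇒ 1.20
√T = √0.6667 = 0.8165
φ(d₁) = φ(1.20) = 0.1942
vega = S·φ(d₁)·√T = 55·0.1942·0.8165 = 8.7210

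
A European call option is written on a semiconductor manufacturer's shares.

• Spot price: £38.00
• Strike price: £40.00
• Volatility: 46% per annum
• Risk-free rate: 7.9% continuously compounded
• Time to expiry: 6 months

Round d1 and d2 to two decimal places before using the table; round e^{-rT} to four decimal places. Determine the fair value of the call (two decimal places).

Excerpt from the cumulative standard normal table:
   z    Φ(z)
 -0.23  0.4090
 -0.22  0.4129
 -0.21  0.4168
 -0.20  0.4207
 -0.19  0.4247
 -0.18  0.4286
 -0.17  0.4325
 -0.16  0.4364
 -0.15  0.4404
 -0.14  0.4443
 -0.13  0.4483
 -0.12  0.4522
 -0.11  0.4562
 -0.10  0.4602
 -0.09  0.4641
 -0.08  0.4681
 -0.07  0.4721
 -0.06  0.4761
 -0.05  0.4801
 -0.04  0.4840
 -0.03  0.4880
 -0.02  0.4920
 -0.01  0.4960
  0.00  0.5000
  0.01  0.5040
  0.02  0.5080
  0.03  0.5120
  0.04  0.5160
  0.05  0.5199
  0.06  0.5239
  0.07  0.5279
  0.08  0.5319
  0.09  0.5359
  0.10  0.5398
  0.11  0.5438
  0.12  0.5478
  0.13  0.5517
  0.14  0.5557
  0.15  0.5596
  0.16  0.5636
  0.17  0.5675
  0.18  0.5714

T = 0.5;  σ√T = 0.3253
d₁ = [ln(38/40) + (0.079 + 0.46²/2)·0.5] / 0.3253 = [-0.0513 + 0.0924] / 0.3253 = 0.1264 → 0.13
d₂ = d₁ − σ√T = 0.1264 − 0.3253 = -0.1989 → -0.20
exp(−rT) = exp(−0.079·0.5) = 0.9613
C = 38·N(0.13) − 40·0.9613·N(-0.20) = 38·0.5517 − 40·0.9613·0.4207 = 20.9646 − 16.1768 = 4.7878

£4.79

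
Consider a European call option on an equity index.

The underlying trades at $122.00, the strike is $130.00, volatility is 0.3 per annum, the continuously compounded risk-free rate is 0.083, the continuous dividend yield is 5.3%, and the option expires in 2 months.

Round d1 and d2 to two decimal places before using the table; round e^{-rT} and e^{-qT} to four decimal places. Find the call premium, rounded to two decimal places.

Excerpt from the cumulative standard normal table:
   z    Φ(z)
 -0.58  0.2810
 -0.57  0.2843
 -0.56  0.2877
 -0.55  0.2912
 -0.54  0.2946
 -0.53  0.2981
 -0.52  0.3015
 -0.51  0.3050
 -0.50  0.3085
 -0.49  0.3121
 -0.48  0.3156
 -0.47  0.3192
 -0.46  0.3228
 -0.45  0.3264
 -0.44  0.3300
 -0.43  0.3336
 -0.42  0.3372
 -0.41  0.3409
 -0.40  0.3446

σ√T = 0.3·√0.1667 = 0.1225
d₁ = [ln(122/130) + (0.083 − 0.053 + ½·0.3²)·0.1667] / (σ√T) = (-0.0635 + 0.0125) / 0.1225 = -0.4165 ⇒ -0.42
d₂ = -0.4165 − 0.1225 = -0.5390 ⇒ -0.54
exp(−qT) = exp(−0.053·0.1667) = 0.9912;  exp(−rT) = exp(−0.083·0.1667) = 0.9863
N(d₁) = N(-0.42) = 0.3372;  N(d₂) = N(-0.54) = 0.2946
C = 122·0.9912·0.3372 − 130·0.9863·0.2946 = 40.7764 − 37.7733 = 3.0031

$3.00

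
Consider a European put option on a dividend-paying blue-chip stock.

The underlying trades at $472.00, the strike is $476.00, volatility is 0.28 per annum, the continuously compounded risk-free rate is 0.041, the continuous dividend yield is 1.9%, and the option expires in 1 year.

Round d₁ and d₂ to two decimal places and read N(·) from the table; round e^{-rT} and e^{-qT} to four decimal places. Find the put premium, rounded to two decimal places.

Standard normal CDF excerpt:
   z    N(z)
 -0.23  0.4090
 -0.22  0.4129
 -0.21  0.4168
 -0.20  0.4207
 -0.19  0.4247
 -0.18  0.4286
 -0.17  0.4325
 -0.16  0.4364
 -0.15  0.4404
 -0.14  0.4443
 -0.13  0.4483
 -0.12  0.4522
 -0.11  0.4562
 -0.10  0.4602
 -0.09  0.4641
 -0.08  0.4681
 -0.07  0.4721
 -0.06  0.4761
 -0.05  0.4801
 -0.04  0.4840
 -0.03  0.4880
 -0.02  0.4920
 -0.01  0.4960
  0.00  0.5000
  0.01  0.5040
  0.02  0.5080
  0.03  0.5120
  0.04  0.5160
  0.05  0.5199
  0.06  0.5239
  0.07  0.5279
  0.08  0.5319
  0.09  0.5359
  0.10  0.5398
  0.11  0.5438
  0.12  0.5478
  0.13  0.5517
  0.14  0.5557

$48.14

σ√T = 0.28 × 1.0000 = 0.2800
d₁ = [ln(472/476) + (0.041 − 0.019 + 0.28²/2)·1] / 0.2800 = [-0.0084 + 0.0612] / 0.2800 = 0.1884 which rounds to 0.19
d₂ = d₁ − σ√T = 0.1884 − 0.2800 = -0.0916 which rounds to -0.09
e^(−qT) = e^(−0.019·1) = 0.9812;  e^(−rT) = e^(−0.041·1) = 0.9598
P = 476·0.9598·N(0.09) − 472·0.9812·N(-0.19) = 476·0.9598·0.5359 − 472·0.9812·0.4247 = 244.8338 − 196.6898 = 48.1441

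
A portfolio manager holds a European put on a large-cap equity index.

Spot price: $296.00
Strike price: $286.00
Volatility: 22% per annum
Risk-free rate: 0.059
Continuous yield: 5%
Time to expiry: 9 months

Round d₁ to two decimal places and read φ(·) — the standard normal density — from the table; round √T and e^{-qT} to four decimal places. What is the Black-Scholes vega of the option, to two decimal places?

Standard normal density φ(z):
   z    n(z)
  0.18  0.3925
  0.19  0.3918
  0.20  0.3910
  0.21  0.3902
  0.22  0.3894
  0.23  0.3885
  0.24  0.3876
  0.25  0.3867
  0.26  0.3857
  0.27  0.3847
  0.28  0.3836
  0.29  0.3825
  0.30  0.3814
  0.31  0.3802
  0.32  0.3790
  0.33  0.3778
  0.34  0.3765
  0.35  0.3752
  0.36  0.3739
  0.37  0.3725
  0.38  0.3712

T = 0.75;  σ√T = 0.1905
d₁ = [ln(296/286) + (0.059 − 0.05 + 0.22²/2)·0.75] / 0.1905 = [0.0344 + 0.0249] / 0.1905 = 0.3111 → 0.31
√T = √0.75 = 0.8660
φ(d₁) = φ(0.31) = 0.3802
e^(−qT) = e^(−0.05·0.75) = 0.9632
vega = S·e^(−qT)·φ(d₁)·√T = 296·0.9632·0.3802·0.8660 = 93.8725

93.87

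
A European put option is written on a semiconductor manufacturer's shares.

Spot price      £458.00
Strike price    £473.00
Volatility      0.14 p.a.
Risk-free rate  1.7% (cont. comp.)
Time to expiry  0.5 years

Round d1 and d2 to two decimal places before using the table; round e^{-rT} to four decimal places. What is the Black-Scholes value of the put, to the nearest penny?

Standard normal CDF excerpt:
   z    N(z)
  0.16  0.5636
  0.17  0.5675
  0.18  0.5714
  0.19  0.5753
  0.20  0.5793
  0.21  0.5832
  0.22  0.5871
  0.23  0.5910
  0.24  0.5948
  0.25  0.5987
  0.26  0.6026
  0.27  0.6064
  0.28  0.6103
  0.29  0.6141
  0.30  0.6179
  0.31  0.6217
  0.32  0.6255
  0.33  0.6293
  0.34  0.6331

£24.51

σ√T = 0.14 × 0.7071 = 0.0990
d₁ = [ln(458/473) + (0.017 + 0.14²/2)·0.5] / 0.0990 = [-0.0322 + 0.0134] / 0.0990 = -0.1902 → -0.19
d₂ = d₁ − σ√T = -0.1902 − 0.0990 = -0.2892 → -0.29
e^(−rT) = e^(−0.017·0.5) = 0.9915
N(−d₂) = N(0.29) = 0.6141;  N(−d₁) = N(0.19) = 0.5753
P = 473·0.9915·0.6141 − 458·0.5753 = 288.0003 − 263.4874 = 24.5129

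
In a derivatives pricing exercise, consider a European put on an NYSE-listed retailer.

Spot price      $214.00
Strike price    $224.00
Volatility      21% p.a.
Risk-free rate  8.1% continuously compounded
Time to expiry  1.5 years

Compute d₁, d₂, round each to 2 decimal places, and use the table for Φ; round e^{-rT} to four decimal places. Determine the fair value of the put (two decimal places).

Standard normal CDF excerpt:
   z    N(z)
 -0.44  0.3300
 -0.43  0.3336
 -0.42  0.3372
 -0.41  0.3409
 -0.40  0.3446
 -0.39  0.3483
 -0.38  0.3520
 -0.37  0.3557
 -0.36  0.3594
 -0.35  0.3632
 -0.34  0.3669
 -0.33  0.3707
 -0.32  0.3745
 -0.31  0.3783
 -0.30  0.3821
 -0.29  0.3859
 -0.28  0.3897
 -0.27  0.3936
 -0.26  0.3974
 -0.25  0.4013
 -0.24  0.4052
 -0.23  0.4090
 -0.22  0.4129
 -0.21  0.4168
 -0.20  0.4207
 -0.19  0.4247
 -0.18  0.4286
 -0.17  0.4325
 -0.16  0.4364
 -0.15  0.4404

T = 1.5;  σ√T = 0.2572
ln(S/K) + (r + σ²/2)T = ln(214/224) + (0.081 + 0.21²/2)·1.5 = -0.0457 + 0.1546 = 0.1089
d₁ = 0.1089 / 0.2572 = 0.4234 ≈ 0.42
d₂ = d₁ − σ√T = 0.4234 − 0.2572 = 0.1662 ≈ 0.17
exp(−rT) = exp(−0.081·1.5) = 0.8856
N(−d₂) = N(-0.17) = 0.4325;  N(−d₁) = N(-0.42) = 0.3372
P = 224·0.8856·0.4325 − 214·0.3372 = 85.7969 − 72.1608 = 13.6361

$13.64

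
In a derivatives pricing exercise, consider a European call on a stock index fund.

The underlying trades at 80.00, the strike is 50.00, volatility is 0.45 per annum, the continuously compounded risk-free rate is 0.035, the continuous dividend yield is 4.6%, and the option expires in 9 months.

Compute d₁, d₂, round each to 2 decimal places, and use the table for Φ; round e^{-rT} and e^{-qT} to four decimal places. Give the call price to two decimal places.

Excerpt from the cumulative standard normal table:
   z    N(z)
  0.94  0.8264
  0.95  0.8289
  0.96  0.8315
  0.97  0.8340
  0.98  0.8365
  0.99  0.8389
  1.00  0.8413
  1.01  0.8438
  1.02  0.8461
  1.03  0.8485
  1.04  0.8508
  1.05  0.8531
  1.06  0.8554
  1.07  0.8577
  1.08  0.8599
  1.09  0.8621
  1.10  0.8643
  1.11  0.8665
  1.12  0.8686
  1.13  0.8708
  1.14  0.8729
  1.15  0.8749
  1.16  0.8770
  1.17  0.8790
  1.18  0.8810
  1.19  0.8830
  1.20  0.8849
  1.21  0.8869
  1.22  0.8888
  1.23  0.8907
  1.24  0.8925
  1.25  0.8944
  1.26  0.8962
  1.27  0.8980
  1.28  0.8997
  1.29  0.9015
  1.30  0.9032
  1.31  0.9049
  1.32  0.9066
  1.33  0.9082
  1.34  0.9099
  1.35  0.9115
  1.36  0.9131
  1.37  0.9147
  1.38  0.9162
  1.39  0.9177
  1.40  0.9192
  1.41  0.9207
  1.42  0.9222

29.95

T = 0.75;  σ√T = 0.3897
d₁ = [ln(80/50) + (0.035 − 0.046 + 0.45²/2)·0.75] / 0.3897 = [0.4700 + 0.0677] / 0.3897 = 1.3797 ≈ 1.38
d₂ = d₁ − σ√T = 1.3797 − 0.3897 = 0.9900 ≈ 0.99
exp(−qT) = exp(−0.046·0.75) = 0.9661;  exp(−rT) = exp(−0.035·0.75) = 0.9741
C = 80·0.9661·N(1.38) − 50·0.9741·N(0.99) = 80·0.9661·0.9162 − 50·0.9741·0.8389 = 70.8113 − 40.8586 = 29.9526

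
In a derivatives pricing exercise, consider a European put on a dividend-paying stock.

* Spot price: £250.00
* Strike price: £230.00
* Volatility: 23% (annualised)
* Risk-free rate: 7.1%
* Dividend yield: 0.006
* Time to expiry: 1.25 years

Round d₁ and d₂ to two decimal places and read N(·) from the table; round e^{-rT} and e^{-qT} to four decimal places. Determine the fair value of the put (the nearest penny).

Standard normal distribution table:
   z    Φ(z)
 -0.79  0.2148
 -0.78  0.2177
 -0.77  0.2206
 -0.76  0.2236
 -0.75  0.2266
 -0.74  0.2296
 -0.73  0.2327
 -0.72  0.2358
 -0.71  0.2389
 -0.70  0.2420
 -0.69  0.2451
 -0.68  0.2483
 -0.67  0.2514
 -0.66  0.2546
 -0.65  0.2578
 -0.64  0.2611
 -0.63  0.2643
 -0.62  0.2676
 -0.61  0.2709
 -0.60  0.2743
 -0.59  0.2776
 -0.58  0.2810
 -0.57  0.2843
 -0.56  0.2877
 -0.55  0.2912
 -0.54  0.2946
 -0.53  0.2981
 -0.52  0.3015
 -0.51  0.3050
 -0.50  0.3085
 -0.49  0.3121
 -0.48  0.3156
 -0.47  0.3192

£9.46

σ√T = 0.23·√1.25 = 0.2571
d₁ = [ln(250/230) + (0.071 − 0.006 + 0.23²/2)·1.25] / 0.2571 = [0.0834 + 0.1143] / 0.2571 = 0.7688 which rounds to 0.77
d₂ = d₁ − σ√T = 0.7688 − 0.2571 = 0.5116 which rounds to 0.51
exp(−qT) = exp(−0.006·1.25) = 0.9925;  exp(−rT) = exp(−0.071·1.25) = 0.9151
N(−d₂) = N(-0.51) = 0.3050;  N(−d₁) = N(-0.77) = 0.2206
P = 230·0.9151·0.3050 − 250·0.9925·0.2206 = 64.1943 − 54.7364 = 9.4579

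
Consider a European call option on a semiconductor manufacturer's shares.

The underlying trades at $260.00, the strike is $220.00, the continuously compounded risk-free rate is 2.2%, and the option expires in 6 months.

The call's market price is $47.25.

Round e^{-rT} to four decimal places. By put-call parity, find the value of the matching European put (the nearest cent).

exp(−rT) = exp(−0.022·0.5) = 0.9891
Put-call parity: C − P = S − K·e^(−rT) = 260 − 220·0.9891 = 260 − 217.6020 = 42.3980
P = C − (C − P) = 47.25 − (42.3980) = 4.8520

$4.85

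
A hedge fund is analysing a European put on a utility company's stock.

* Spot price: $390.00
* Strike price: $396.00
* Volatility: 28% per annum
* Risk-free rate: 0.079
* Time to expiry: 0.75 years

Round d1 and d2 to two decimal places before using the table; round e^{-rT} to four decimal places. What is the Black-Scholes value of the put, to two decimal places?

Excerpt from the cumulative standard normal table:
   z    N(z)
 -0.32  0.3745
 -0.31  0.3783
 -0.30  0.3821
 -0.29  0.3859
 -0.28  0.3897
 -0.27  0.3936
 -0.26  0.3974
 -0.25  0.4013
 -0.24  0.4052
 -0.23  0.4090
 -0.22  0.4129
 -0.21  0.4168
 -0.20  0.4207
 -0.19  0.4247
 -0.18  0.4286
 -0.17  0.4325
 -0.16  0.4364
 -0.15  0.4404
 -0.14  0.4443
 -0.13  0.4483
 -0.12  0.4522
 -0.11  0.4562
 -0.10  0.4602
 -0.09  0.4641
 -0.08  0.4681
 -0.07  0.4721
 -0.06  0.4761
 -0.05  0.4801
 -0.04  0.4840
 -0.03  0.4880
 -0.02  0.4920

$28.68

σ√T = 0.28·√0.75 = 0.2425
ln(S/K) + (r + σ²/2)T = ln(390/396) + (0.079 + 0.28²/2)·0.75 = -0.0153 + 0.0887 = 0.0734
d₁ = 0.0734 / 0.2425 = 0.3026 ⇒ 0.30
d₂ = d₁ − σ√T = 0.3026 − 0.2425 = 0.0601 ⇒ 0.06
exp(−rT) = exp(−0.079·0.75) = 0.9425
N(−d₂) = N(-0.06) = 0.4761;  N(−d₁) = N(-0.30) = 0.3821
P = 396·0.9425·0.4761 − 390·0.3821 = 177.6948 − 149.0190 = 28.6758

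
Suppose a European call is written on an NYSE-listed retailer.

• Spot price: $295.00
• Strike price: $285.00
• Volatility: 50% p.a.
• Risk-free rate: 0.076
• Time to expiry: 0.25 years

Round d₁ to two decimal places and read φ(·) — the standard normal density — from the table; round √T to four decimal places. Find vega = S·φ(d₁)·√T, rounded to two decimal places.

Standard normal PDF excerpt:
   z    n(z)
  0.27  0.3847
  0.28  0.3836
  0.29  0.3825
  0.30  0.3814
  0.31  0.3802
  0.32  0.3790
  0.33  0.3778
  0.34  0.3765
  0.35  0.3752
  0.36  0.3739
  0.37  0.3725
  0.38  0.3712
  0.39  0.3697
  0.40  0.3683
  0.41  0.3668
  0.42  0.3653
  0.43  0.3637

55.53

σ√T = 0.5·√0.25 = 0.2500
ln(S/K) + (r + σ²/2)T = ln(295/285) + (0.076 + 0.5²/2)·0.25 = 0.0345 + 0.0503 = 0.0847
d₁ = 0.0847 / 0.2500 = 0.3389 which rounds to 0.34
√T = √0.25 = 0.5000
φ(d₁) = φ(0.34) = 0.3765
vega = S·φ(d₁)·√T = 295·0.3765·0.5000 = 55.5337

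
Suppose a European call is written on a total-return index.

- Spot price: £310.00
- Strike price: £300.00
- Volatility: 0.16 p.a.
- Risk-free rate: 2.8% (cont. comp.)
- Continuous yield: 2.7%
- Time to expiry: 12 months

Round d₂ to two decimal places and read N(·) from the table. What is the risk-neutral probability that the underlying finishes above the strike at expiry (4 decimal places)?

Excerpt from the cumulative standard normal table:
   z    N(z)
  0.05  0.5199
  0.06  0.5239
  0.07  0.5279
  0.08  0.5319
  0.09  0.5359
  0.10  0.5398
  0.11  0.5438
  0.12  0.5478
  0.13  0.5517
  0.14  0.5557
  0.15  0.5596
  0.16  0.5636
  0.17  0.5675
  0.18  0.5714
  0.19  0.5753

0.5517

σ√T = 0.16 × 1.0000 = 0.1600
d₁ = [ln(310/300) + (0.028 − 0.027 + 0.16²/2)·1] / 0.1600 = [0.0328 + 0.0138] / 0.1600 = 0.2912 ≈ 0.29
d₂ = d₁ − σ√T = 0.2912 − 0.1600 = 0.1312 ≈ 0.13
Risk-neutral Pr[S_T > K] = N(d₂) = N(0.13) = 0.5517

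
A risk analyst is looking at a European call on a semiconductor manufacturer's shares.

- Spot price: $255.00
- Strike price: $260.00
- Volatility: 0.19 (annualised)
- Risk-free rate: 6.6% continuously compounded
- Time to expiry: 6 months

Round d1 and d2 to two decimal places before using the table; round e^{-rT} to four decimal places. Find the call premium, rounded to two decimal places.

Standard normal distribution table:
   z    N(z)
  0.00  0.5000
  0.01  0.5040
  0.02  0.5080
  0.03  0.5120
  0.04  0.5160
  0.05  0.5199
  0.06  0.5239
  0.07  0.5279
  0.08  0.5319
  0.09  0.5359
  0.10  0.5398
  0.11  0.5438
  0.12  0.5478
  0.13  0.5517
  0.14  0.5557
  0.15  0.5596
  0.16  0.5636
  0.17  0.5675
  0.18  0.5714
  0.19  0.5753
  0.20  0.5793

σ√T = 0.19·√0.5 = 0.1344
ln(S/K) + (r + σ²/2)T = ln(255/260) + (0.066 + 0.19²/2)·0.5 = -0.0194 + 0.0420 = 0.0226
d₁ = 0.0226 / 0.1344 = 0.1683 ⇒ 0.17
d₂ = d₁ − σ√T = 0.1683 − 0.1344 = 0.0339 ⇒ 0.03
e^(−rT) = e^(−0.066·0.5) = 0.9675
N(d₁) = N(0.17) = 0.5675;  N(d₂) = N(0.03) = 0.5120
C = 255·0.5675 − 260·0.9675·0.5120 = 144.7125 − 128.7936 = 15.9189

$15.92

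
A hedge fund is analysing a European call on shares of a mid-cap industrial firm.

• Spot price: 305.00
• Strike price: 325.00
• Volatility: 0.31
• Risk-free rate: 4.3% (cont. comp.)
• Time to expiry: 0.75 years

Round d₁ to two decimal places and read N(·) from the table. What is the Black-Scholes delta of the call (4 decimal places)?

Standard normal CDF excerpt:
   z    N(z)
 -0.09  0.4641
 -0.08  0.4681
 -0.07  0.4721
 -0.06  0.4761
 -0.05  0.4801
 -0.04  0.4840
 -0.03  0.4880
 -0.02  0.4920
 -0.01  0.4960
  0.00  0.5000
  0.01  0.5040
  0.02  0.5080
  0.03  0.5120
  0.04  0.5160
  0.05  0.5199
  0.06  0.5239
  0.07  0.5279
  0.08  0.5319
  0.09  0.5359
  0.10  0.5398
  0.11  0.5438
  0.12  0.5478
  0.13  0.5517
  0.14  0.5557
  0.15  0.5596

σ√T = 0.31 × 0.8660 = 0.2685
d₁ = [ln(305/325) + (0.043 + 0.31²/2)·0.75] / 0.2685 = [-0.0635 + 0.0683] / 0.2685 = 0.0178 which rounds to 0.02
N(d₁) = N(0.02) = 0.5080
Δ_call = N(d₁) = 0.5080

0.5080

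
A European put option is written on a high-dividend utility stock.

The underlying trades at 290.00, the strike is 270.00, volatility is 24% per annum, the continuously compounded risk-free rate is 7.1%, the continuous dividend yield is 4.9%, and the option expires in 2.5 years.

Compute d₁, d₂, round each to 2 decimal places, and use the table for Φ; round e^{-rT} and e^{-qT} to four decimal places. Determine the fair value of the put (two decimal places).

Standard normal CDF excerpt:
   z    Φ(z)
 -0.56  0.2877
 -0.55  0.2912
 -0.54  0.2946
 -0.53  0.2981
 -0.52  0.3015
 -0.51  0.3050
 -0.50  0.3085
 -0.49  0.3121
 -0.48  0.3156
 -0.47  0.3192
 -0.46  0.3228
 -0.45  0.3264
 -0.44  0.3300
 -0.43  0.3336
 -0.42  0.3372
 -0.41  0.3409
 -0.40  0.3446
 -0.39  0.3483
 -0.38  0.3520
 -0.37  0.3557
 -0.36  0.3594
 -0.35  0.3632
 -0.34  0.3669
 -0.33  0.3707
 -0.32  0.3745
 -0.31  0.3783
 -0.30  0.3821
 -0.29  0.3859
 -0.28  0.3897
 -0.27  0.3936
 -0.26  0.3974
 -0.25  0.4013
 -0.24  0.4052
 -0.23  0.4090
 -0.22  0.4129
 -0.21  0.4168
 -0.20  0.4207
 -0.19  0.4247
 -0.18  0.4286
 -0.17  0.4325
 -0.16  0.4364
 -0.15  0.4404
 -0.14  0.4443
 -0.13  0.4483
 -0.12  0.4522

23.10

σ√T = 0.24 × 1.5811 = 0.3795
d₁ = [ln(290/270) + (0.071 − 0.049 + 0.24²/2)·2.5] / 0.3795 = [0.0715 + 0.1270] / 0.3795 = 0.5230 ⇒ 0.52
d₂ = d₁ − σ√T = 0.5230 − 0.3795 = 0.1435 ⇒ 0.14
e^(−qT) = e^(−0.049·2.5) = 0.8847;  e^(−rT) = e^(−0.071·2.5) = 0.8374
N(−d₂) = N(-0.14) = 0.4443;  N(−d₁) = N(-0.52) = 0.3015
P = 270·0.8374·0.4443 − 290·0.8847·0.3015 = 100.4553 − 77.3537 = 23.1016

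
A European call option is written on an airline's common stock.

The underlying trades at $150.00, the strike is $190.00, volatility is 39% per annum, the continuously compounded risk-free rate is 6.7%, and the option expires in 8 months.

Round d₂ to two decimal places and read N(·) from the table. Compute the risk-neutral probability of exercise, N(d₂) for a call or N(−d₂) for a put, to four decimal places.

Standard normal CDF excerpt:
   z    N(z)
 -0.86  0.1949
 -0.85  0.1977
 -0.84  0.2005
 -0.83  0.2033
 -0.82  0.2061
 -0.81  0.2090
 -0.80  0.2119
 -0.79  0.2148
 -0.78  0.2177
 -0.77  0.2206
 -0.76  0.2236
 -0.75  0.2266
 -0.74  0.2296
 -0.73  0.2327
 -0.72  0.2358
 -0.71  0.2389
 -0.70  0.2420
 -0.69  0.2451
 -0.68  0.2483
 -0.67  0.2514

0.2236

σ√T = 0.39 × 0.8165 = 0.3184
d₁ = [ln(150/190) + (0.067 + ½·0.39²)·0.6667] / (σ√T) = (-0.2364 + 0.0954) / 0.3184 = -0.4429 → -0.44
d₂ = -0.4429 − 0.3184 = -0.7613 → -0.76
Pr(exercise) under Q = N(d₂) = 0.2236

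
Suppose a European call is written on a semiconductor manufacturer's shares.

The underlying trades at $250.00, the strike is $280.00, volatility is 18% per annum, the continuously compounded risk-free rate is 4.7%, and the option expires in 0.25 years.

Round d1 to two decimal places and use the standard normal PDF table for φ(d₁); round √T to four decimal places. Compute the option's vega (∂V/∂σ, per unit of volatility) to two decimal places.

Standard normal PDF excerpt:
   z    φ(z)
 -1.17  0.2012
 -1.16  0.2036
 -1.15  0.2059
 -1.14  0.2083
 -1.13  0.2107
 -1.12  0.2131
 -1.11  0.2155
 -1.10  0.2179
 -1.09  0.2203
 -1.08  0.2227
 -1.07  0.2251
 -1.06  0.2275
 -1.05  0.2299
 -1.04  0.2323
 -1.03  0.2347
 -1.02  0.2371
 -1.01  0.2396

27.84

σ√T = 0.18·√0.25 = 0.0900
d₁ = [ln(250/280) + (0.047 + 0.18²/2)·0.25] / 0.0900 = [-0.1133 + 0.0158] / 0.0900 = -1.0837 ≈ -1.08
√T = √0.25 = 0.5000
φ(d₁) = φ(-1.08) = 0.2227
vega = S·φ(d₁)·√T = 250·0.2227·0.5000 = 27.8375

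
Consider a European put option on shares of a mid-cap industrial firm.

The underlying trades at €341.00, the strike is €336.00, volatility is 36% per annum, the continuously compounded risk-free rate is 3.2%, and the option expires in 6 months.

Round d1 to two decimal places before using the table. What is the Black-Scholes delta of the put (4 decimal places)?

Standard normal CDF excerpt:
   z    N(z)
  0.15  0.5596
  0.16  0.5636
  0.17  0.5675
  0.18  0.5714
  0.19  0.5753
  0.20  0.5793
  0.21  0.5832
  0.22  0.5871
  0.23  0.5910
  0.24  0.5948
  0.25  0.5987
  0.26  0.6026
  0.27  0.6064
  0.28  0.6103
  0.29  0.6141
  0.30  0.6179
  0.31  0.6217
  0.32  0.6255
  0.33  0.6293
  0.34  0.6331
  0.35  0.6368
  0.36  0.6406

-0.4013

T = 0.5;  σ√T = 0.2546
d₁ = [ln(341/336) + (0.032 + 0.36²/2)·0.5] / 0.2546 = [0.0148 + 0.0484] / 0.2546 = 0.2482 ≈ 0.25
N(d₁) = N(0.25) = 0.5987
Δ_put = N(d₁) − 1 = 0.5987 − 1 = -0.4013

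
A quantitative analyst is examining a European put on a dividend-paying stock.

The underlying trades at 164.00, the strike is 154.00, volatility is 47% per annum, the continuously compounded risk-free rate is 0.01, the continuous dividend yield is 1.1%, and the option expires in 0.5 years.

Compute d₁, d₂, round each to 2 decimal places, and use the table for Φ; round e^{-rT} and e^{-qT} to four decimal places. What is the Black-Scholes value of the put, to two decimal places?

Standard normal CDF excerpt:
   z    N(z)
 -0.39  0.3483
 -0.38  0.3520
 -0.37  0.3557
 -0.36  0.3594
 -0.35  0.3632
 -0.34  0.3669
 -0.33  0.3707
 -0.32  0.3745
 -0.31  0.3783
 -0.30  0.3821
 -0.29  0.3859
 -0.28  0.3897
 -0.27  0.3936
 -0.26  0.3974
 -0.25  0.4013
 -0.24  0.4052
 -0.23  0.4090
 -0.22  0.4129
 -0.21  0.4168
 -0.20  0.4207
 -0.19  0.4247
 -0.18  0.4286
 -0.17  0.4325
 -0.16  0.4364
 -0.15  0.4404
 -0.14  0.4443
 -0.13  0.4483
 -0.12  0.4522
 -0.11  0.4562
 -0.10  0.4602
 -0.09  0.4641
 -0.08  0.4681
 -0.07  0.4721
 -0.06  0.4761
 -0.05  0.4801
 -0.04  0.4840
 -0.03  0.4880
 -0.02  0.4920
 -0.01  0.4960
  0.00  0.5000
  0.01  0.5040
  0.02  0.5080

T = 0.5;  σ√T = 0.3323
d₁ = [ln(164/154) + (0.01 − 0.011 + 0.47²/2)·0.5] / 0.3323 = [0.0629 + 0.0547] / 0.3323 = 0.3540 → 0.35
d₂ = d₁ − σ√T = 0.3540 − 0.3323 = 0.0216 → 0.02
e^(−qT) = e^(−0.011·0.5) = 0.9945;  e^(−rT) = e^(−0.01·0.5) = 0.9950
P = 154·0.9950·N(-0.02) − 164·0.9945·N(-0.35) = 154·0.9950·0.4920 − 164·0.9945·0.3632 = 75.3892 − 59.2372 = 16.1520

16.15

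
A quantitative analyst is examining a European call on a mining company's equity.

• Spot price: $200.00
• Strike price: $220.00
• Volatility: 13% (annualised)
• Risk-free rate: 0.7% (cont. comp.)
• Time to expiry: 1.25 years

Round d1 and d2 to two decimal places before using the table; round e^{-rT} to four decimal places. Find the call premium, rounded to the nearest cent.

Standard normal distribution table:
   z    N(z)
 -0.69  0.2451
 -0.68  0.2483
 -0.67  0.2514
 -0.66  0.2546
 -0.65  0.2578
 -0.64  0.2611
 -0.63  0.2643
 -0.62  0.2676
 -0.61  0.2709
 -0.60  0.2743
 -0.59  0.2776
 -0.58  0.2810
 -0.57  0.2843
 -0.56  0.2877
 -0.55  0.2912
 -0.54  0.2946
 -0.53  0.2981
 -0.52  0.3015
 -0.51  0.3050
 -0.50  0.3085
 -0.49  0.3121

T = 1.25;  σ√T = 0.1453
d₁ = [ln(200/220) + (0.007 + 0.13²/2)·1.25] / 0.1453 = [-0.0953 + 0.0193] / 0.1453 = -0.5229 → -0.52
d₂ = d₁ − σ√T = -0.5229 − 0.1453 = -0.6682 → -0.67
exp(−rT) = exp(−0.007·1.25) = 0.9913
N(d₁) = N(-0.52) = 0.3015;  N(d₂) = N(-0.67) = 0.2514
C = 200·0.3015 − 220·0.9913·0.2514 = 60.3000 − 54.8268 = 5.4732

$5.47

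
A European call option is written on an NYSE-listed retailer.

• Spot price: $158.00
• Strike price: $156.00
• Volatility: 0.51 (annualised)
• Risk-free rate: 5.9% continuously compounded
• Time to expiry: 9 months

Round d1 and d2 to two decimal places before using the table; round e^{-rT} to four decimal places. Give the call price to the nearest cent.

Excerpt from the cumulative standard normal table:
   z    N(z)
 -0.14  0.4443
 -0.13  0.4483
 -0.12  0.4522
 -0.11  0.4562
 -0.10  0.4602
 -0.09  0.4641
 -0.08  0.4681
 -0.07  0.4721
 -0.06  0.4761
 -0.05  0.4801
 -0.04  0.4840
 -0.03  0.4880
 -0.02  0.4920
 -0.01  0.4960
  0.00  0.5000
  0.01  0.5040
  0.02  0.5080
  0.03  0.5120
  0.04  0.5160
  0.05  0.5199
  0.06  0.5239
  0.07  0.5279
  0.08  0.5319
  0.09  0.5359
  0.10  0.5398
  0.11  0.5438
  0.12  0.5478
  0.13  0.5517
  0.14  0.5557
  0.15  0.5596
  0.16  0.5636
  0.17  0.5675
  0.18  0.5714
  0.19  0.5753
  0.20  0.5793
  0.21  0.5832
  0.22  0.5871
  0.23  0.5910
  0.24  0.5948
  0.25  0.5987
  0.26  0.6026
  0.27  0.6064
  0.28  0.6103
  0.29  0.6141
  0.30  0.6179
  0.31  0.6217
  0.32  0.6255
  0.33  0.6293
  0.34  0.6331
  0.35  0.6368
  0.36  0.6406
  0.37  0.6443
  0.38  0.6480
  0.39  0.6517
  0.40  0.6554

$31.35

T = 0.75;  σ√T = 0.4417
ln(S/K) + (r + σ²/2)T = ln(158/156) + (0.059 + 0.51²/2)·0.75 = 0.0127 + 0.1418 = 0.1545
d₁ = 0.1545 / 0.4417 = 0.3499 ⇒ 0.35
d₂ = d₁ − σ√T = 0.3499 − 0.4417 = -0.0918 ⇒ -0.09
exp(−rT) = exp(−0.059·0.75) = 0.9567
C = 158·N(0.35) − 156·0.9567·N(-0.09) = 158·0.6368 − 156·0.9567·0.4641 = 100.6144 − 69.2647 = 31.3497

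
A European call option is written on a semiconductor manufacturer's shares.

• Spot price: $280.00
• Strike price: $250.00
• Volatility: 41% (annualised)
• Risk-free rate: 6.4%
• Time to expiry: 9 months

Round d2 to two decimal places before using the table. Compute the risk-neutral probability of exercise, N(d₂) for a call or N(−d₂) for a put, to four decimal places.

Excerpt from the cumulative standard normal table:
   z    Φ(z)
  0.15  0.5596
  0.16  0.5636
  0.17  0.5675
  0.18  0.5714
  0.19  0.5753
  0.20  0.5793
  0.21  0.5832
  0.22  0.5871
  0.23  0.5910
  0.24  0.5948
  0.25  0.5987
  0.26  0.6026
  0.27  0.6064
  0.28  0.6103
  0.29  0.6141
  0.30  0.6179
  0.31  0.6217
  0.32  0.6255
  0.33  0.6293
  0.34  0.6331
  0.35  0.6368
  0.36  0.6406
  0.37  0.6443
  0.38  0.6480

T = 0.75;  σ√T = 0.3551
d₁ = [ln(280/250) + (0.064 + 0.41²/2)·0.75] / 0.3551 = [0.1133 + 0.1110] / 0.3551 = 0.6319 ≈ 0.63
d₂ = d₁ − σ√T = 0.6319 − 0.3551 = 0.2768 ≈ 0.28
Pr(exercise) under Q = N(d₂) = 0.6103

0.6103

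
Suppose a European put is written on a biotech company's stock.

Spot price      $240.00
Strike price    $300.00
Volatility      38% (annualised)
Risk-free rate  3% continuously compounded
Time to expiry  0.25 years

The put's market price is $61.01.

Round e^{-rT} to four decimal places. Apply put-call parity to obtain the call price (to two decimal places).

exp(−rT) = exp(−0.03·0.25) = 0.9925
Put-call parity: C − P = S − K·e^(−rT) = 240 − 300·0.9925 = 240 − 297.7500 = -57.7500
C = P + (C − P) = 61.01 + (-57.7500) = 3.2600

$3.26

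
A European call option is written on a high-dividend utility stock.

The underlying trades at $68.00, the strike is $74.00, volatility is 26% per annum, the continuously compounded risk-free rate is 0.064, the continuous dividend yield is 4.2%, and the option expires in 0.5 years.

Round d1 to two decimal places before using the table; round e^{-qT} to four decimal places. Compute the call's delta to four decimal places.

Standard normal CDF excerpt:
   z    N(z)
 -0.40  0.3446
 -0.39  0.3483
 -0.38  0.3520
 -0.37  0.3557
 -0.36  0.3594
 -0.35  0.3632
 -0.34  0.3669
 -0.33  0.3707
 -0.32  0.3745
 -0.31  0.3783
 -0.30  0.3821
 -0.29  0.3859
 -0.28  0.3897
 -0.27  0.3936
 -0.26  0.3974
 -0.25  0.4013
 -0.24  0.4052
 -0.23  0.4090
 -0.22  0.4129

σ√T = 0.26·√0.5 = 0.1838
d₁ = [ln(68/74) + (0.064 − 0.042 + ½·0.26²)·0.5] / (σ√T) = (-0.0846 + 0.0279) / 0.1838 = -0.3082 → -0.31
N(d₁) = N(-0.31) = 0.3783
Δ_call = e^(−qT)·N(d₁) = 0.9792·0.3783 = 0.3704

0.3704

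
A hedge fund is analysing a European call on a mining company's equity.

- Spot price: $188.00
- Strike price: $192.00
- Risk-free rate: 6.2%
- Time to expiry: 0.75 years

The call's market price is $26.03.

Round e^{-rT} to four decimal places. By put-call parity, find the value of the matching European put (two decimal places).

exp(−rT) = exp(−0.062·0.75) = 0.9546
Put-call parity: C − P = S − K·e^(−rT) = 188 − 192·0.9546 = 188 − 183.2832 = 4.7168
P = C − (C − P) = 26.03 − (4.7168) = 21.3132

$21.31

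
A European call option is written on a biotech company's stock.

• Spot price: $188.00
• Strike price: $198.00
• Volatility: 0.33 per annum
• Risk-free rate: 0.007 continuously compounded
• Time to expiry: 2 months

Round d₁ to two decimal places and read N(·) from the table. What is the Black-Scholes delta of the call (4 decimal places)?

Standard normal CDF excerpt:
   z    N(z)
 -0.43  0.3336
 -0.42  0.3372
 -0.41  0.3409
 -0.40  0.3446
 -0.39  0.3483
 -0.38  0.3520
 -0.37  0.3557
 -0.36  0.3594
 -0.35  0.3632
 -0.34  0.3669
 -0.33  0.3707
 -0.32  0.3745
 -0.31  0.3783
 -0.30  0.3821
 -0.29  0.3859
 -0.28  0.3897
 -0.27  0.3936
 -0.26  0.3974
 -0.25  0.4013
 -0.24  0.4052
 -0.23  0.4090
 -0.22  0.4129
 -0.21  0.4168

0.3783

σ√T = 0.33·√0.1667 = 0.1347
d₁ = [ln(188/198) + (0.007 + ½·0.33²)·0.1667] / (σ√T) = (-0.0518 + 0.0102) / 0.1347 = -0.3087 ⇒ -0.31
N(d₁) = N(-0.31) = 0.3783
Δ_call = N(d₁) = 0.3783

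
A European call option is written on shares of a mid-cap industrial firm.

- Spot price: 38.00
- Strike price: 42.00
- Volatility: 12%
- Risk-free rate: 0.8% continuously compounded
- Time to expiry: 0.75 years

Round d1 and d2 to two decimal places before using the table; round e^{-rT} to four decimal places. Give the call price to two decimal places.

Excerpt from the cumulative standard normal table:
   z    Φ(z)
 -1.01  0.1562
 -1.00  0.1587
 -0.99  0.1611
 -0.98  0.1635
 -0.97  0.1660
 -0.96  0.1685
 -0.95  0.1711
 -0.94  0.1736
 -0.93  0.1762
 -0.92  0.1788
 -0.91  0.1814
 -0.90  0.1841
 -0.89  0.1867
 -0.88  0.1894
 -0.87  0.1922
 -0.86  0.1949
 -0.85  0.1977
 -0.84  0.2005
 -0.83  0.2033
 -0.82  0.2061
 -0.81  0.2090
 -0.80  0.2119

σ√T = 0.12 × 0.8660 = 0.1039
d₁ = [ln(38/42) + (0.008 + ½·0.12²)·0.75] / (σ√T) = (-0.1001 + 0.0114) / 0.1039 = -0.8534 ≈ -0.85
d₂ = -0.8534 − 0.1039 = -0.9573 ≈ -0.96
e^(−rT) = e^(−0.008·0.75) = 0.9940
C = 38·N(-0.85) − 42·0.9940·N(-0.96) = 38·0.1977 − 42·0.9940·0.1685 = 7.5126 − 7.0345 = 0.4781

0.48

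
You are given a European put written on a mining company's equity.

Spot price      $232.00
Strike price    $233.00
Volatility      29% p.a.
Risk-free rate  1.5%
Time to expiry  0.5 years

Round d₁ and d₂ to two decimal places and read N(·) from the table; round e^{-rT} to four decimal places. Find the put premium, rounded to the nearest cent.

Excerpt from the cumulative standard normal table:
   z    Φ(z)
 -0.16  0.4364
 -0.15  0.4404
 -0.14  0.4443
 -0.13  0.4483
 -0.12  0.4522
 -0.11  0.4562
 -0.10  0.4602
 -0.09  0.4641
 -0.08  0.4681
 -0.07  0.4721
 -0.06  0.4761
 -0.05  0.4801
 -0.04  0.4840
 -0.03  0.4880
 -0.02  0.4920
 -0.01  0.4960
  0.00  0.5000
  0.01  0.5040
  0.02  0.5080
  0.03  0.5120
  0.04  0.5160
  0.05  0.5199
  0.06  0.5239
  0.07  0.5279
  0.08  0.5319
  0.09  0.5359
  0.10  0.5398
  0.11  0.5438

σ√T = 0.29 × 0.7071 = 0.2051
d₁ = [ln(232/233) + (0.015 + ½·0.29²)·0.5] / (σ√T) = (-0.0043 + 0.0285) / 0.2051 = 0.1181 → 0.12
d₂ = 0.1181 − 0.2051 = -0.0869 → -0.09
exp(−rT) = exp(−0.015·0.5) = 0.9925
N(−d₂) = N(0.09) = 0.5359;  N(−d₁) = N(-0.12) = 0.4522
P = 233·0.9925·0.5359 − 232·0.4522 = 123.9282 − 104.9104 = 19.0178

$19.02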